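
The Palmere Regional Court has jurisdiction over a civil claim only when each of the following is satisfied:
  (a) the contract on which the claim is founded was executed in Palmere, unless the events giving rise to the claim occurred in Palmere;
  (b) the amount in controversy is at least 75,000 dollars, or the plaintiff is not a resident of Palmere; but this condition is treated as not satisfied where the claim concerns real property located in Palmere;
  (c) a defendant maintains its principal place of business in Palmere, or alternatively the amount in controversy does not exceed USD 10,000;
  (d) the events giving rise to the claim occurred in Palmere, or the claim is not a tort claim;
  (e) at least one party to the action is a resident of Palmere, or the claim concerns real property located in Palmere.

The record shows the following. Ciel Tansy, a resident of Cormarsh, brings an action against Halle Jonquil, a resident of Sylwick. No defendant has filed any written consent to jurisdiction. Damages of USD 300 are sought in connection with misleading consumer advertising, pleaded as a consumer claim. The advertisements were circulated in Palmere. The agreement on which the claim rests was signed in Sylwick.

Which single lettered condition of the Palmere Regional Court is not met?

(e)

The Palmere Regional Court:
  (a) The contract was executed in Sylwick, not Palmere. However, the operative events occurred in Palmere, so the 'unless' proviso supplies this condition. Condition met.
  (b) The plaintiff resides in Cormarsh, which is not Palmere, which satisfies one of the alternatives. The carve-out does not apply: the claim does not concern real property. Condition met.
  (c) The amount in controversy is USD 300, within the $10,000 ceiling, so this disjunct is met. Met.
  (d) The operative events occurred in Palmere, which satisfies one of the alternatives. Met.
  (e) No party resides in Palmere; the claim does not concern real property — no alternative holds. Fails.
Only condition (e) fails.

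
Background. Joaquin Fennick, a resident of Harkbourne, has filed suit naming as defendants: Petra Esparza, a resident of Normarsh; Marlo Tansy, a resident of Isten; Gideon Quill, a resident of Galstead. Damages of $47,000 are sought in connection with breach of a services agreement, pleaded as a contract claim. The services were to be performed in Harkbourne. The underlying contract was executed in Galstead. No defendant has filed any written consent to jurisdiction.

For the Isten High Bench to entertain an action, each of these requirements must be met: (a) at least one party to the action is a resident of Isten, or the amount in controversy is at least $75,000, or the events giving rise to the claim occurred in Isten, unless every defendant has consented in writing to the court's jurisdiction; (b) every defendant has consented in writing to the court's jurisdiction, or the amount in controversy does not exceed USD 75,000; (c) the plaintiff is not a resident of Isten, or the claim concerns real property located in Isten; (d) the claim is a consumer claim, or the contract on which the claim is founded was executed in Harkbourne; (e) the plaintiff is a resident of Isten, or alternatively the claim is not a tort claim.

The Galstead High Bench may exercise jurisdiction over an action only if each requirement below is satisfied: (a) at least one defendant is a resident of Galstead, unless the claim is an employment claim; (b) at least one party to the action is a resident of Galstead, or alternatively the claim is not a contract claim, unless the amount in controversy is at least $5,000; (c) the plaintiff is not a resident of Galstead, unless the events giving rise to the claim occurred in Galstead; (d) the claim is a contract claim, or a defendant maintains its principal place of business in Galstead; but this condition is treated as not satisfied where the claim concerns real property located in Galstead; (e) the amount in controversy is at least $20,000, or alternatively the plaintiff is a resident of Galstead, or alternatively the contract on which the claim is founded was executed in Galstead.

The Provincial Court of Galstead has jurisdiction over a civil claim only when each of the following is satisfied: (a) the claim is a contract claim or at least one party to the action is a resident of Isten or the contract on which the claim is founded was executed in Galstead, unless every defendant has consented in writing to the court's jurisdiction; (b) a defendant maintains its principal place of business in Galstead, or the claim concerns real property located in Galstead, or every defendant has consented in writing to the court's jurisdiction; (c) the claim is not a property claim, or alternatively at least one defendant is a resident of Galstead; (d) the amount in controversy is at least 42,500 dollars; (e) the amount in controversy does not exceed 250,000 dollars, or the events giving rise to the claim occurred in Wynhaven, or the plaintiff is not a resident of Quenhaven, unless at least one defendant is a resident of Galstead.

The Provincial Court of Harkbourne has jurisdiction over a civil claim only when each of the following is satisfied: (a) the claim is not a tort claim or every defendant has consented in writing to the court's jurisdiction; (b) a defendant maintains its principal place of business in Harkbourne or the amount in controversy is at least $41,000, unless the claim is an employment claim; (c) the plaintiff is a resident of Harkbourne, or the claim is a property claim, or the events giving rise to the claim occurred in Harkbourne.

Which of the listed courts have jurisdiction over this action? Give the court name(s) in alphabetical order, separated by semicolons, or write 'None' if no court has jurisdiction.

The Isten High Bench:
  (a) Marlo Tansy resides in Isten, so one alternative holds. Met.
  (b) The amount in controversy is 47,000 dollars, within the 75,000 dollars ceiling, so this disjunct is met. Met.
  (c) The plaintiff resides in Harkbourne, which is not Isten — that alternative is enough. Satisfied.
  (d) The claim is a contract claim, not a consumer claim; the contract was executed in Galstead, not Harkbourne — no alternative holds. Not met.
  (e) The claim is a contract claim, not a tort claim, which satisfies one of the alternatives. Met.
  → Not every requirement is met — no jurisdiction.
The Galstead High Bench:
  (a) Gideon Quill resides in Galstead. Condition met.
  (b) Gideon Quill resides in Galstead, which satisfies one of the alternatives. Met.
  (c) The plaintiff resides in Harkbourne, which is not Galstead. Satisfied.
  (d) The claim is a contract claim, so this disjunct is met. The exception is not triggered, since the claim does not concern real property. Satisfied.
  (e) The amount in controversy is USD 47,000, which meets the USD 20,000 floor, so this disjunct is met. Met.
  → All conditions met; jurisdiction exists.
The Provincial Court of Galstead:
  (a) The claim is a contract claim — that alternative is enough. Satisfied.
  (b) No defendant is a corporation; the claim does not concern real property; no such written consent has been filed — every alternative fails. Not met.
  (c) The claim is a contract claim, not a property claim, so this disjunct is met. Met.
  (d) The amount in controversy is 47,000 dollars, which meets the 42,500 dollars floor. Condition met.
  (e) The amount in controversy is 47,000 dollars, within the 250,000 dollars ceiling, so this disjunct is met. Satisfied.
  → No jurisdiction.
The Provincial Court of Harkbourne:
  (a) The claim is a contract claim, not a tort claim, so this disjunct is met. Satisfied.
  (b) The amount in controversy is 47,000 dollars, which meets the $41,000 floor, so one alternative holds. Satisfied.
  (c) The plaintiff resides in Harkbourne — that alternative is enough. Met.
  → Jurisdiction lies.

the Galstead High Bench; the Provincial Court of Harkbourne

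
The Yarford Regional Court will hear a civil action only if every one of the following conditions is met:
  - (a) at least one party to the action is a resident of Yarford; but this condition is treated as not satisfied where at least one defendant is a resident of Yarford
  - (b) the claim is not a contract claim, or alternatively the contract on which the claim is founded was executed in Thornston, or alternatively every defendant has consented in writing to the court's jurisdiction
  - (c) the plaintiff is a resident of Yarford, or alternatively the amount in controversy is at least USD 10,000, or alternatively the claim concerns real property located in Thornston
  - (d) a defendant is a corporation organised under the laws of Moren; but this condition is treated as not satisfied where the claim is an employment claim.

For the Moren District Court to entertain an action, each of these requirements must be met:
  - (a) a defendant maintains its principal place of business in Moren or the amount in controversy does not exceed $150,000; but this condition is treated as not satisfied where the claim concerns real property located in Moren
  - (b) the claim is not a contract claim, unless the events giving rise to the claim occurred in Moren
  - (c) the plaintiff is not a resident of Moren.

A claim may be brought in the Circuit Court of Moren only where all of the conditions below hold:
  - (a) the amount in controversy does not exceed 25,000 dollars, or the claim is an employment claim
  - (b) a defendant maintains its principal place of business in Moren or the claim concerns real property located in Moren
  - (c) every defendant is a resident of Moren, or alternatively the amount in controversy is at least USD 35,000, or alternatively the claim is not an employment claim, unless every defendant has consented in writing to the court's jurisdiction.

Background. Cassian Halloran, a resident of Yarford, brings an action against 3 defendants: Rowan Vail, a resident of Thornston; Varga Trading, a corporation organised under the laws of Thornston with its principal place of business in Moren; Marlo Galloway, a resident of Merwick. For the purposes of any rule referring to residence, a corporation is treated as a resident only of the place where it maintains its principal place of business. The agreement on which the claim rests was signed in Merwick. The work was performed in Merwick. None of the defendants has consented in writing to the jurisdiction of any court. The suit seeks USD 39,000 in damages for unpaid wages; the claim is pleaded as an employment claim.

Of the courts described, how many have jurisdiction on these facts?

The Yarford Regional Court:
  (a) Cassian Halloran resides in Yarford. The carve-out does not apply: no defendant resides in Yarford (they reside in Thornston, Moren, Merwick). Met.
  (b) The claim is an employment claim, not a contract claim, so one alternative holds. Satisfied.
  (c) The plaintiff resides in Yarford, so this disjunct is met. Met.
  (d) The corporate defendant(s) are organised in Thornston, not Moren. Not satisfied.
  → The court lacks jurisdiction.
The Moren District Court:
  (a) Varga Trading has its principal place of business in Moren, so one alternative holds. The carve-out does not apply: the claim does not concern real property. Condition met.
  (b) The claim is an employment claim, not a contract claim. Satisfied.
  (c) The plaintiff resides in Yarford, which is not Moren. Met.
  → All conditions met; jurisdiction exists.
The Circuit Court of Moren:
  (a) The claim is an employment claim — that alternative is enough. Met.
  (b) Varga Trading has its principal place of business in Moren, which satisfies one of the alternatives. Met.
  (c) The amount in controversy is USD 39,000, which meets the $35,000 floor, which satisfies one of the alternatives. Met.
  → Every requirement is satisfied — jurisdiction.
Courts with jurisdiction: the Moren District Court, the Circuit Court of Moren — 2 in total.

2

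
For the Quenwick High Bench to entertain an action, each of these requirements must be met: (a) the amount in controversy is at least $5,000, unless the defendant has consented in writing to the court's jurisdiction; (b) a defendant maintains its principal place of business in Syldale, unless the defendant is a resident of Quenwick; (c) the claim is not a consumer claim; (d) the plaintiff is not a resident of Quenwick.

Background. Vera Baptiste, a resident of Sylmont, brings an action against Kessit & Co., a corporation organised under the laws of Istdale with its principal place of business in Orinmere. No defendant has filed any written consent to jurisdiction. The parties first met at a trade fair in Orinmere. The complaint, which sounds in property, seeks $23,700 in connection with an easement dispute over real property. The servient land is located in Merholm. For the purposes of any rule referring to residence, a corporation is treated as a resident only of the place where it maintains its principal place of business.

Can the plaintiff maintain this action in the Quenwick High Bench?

No

The Quenwick High Bench:
  (a) The amount in controversy is 23,700 dollars, which meets the USD 5,000 floor. Satisfied.
  (b) The corporate defendant(s) have their principal place of business in Orinmere, not Syldale. And the defendant resides in Orinmere, not Quenwick, so the proviso does not save it. Not satisfied.
  (c) The claim is a property claim, not a consumer claim. Satisfied.
  (d) The plaintiff resides in Sylmont, which is not Quenwick. Satisfied.
  → No jurisdiction.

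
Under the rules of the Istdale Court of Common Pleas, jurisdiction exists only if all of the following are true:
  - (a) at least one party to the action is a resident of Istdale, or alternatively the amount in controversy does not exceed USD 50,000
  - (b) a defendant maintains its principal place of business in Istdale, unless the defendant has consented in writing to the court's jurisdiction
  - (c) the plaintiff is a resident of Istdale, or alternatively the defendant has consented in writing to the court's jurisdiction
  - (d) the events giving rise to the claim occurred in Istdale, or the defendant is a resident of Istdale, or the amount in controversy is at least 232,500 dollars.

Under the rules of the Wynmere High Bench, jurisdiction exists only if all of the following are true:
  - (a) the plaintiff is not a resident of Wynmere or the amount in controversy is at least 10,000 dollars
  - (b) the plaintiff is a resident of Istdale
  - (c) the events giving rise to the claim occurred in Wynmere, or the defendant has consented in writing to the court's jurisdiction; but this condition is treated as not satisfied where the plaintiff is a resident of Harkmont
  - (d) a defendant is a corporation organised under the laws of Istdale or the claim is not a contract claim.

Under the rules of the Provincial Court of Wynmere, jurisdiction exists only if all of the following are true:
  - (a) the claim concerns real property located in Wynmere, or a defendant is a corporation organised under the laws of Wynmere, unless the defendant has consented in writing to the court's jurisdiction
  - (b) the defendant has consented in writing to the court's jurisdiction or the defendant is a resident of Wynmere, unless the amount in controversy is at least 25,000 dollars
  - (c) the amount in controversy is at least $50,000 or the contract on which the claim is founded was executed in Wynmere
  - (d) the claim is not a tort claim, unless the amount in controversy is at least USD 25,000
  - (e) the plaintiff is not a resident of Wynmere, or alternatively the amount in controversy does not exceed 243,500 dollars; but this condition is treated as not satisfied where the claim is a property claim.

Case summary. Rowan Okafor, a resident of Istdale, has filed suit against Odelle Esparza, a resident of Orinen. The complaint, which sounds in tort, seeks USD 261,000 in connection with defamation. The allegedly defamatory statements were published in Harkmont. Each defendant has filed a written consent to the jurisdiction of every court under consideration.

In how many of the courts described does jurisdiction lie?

The Istdale Court of Common Pleas:
  (a) Rowan Okafor resides in Istdale — that alternative is enough. Met.
  (b) No defendant is a corporation. The proviso rescues it, though: every defendant has filed written consent. Satisfied.
  (c) The plaintiff resides in Istdale, so this disjunct is met. Satisfied.
  (d) The amount in controversy is $261,000, which meets the USD 232,500 floor, so one alternative holds. Met.
  → Jurisdiction lies.
The Wynmere High Bench:
  (a) The plaintiff resides in Istdale, which is not Wynmere, so one alternative holds. Satisfied.
  (b) The plaintiff resides in Istdale. Met.
  (c) Every defendant has filed written consent — that alternative is enough. The exception is not triggered, since the plaintiff resides in Istdale, not Harkmont. Satisfied.
  (d) The claim is a tort claim, not a contract claim, so this disjunct is met. Satisfied.
  → The court has jurisdiction.
The Provincial Court of Wynmere:
  (a) The claim does not concern real property; no defendant is a corporation — none of the alternatives is met. The proviso rescues it, though: every defendant has filed written consent. Satisfied.
  (b) Every defendant has filed written consent, so one alternative holds. Met.
  (c) The amount in controversy is $261,000, which meets the USD 50,000 floor, which satisfies one of the alternatives. Satisfied.
  (d) The claim is a tort claim. However, the amount in controversy is USD 261,000, which meets the $25,000 floor, so the 'unless' proviso supplies this condition. Met.
  (e) The plaintiff resides in Istdale, which is not Wynmere, so one alternative holds. The carve-out does not apply: the claim is a tort claim, not a property claim. Condition met.
  → Every requirement is satisfied — jurisdiction.
Courts with jurisdiction: the Istdale Court of Common Pleas, the Wynmere High Bench, the Provincial Court of Wynmere — 3 in total.

3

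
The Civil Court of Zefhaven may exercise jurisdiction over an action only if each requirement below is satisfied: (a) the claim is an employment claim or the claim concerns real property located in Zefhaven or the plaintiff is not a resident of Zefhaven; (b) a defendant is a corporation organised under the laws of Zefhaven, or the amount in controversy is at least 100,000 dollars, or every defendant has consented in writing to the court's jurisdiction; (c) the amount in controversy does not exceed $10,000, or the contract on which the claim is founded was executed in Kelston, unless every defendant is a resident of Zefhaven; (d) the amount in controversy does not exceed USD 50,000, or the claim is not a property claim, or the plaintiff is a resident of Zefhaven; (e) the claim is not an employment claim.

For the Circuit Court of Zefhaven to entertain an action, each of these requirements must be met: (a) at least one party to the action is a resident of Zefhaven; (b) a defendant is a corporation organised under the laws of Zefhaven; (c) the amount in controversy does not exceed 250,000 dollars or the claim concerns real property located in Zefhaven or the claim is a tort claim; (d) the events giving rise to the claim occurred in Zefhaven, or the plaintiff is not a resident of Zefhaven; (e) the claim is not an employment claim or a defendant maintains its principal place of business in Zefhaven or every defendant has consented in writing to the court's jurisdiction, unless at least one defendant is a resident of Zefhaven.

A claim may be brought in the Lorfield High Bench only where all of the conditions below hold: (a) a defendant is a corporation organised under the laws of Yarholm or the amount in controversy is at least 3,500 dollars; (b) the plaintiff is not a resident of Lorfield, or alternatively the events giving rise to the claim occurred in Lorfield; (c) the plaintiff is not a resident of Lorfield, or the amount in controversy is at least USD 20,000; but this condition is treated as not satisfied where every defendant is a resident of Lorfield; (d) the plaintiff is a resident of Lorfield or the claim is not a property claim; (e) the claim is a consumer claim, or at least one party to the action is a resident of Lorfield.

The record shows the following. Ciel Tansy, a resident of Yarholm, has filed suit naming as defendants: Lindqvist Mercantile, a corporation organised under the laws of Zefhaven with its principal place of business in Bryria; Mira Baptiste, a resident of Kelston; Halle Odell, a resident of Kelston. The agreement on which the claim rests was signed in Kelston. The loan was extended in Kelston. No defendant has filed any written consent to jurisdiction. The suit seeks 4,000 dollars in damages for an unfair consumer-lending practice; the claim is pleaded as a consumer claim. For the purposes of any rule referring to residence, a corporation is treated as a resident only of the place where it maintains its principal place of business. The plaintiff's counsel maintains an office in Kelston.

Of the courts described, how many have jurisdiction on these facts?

2

The Civil Court of Zefhaven:
  (a) The plaintiff resides in Yarholm, which is not Zefhaven, which satisfies one of the alternatives. Condition met.
  (b) Lindqvist Mercantile is organised under the laws of Zefhaven, so this disjunct is met. Condition met.
  (c) The amount in controversy is USD 4,000, within the USD 10,000 ceiling, so one alternative holds. Satisfied.
  (d) The amount in controversy is $4,000, within the $50,000 ceiling, so one alternative holds. Satisfied.
  (e) The claim is a consumer claim, not an employment claim. Met.
  → Every requirement is satisfied — jurisdiction.
The Circuit Court of Zefhaven:
  (a) No party resides in Zefhaven. Fails.
  (b) Lindqvist Mercantile is organised under the laws of Zefhaven. Met.
  (c) The amount in controversy is 4,000 dollars, within the $250,000 ceiling — that alternative is enough. Satisfied.
  (d) The plaintiff resides in Yarholm, which is not Zefhaven — that alternative is enough. Met.
  (e) The claim is a consumer claim, not an employment claim — that alternative is enough. Met.
  → The court lacks jurisdiction.
The Lorfield High Bench:
  (a) The amount in controversy is USD 4,000, which meets the USD 3,500 floor, which satisfies one of the alternatives. Satisfied.
  (b) The plaintiff resides in Yarholm, which is not Lorfield, which satisfies one of the alternatives. Satisfied.
  (c) The plaintiff resides in Yarholm, which is not Lorfield, so this disjunct is met. The carve-out does not apply: the defendants reside as follows — Lindqvist Mercantile in Bryria, Mira Baptiste in Kelston, Halle Odell in Kelston — not all in Lorfield. Condition met.
  (d) The claim is a consumer claim, not a property claim — that alternative is enough. Condition met.
  (e) The claim is a consumer claim — that alternative is enough. Met.
  → Every requirement is satisfied — jurisdiction.
Courts with jurisdiction: the Civil Court of Zefhaven, the Lorfield High Bench — 2 in total.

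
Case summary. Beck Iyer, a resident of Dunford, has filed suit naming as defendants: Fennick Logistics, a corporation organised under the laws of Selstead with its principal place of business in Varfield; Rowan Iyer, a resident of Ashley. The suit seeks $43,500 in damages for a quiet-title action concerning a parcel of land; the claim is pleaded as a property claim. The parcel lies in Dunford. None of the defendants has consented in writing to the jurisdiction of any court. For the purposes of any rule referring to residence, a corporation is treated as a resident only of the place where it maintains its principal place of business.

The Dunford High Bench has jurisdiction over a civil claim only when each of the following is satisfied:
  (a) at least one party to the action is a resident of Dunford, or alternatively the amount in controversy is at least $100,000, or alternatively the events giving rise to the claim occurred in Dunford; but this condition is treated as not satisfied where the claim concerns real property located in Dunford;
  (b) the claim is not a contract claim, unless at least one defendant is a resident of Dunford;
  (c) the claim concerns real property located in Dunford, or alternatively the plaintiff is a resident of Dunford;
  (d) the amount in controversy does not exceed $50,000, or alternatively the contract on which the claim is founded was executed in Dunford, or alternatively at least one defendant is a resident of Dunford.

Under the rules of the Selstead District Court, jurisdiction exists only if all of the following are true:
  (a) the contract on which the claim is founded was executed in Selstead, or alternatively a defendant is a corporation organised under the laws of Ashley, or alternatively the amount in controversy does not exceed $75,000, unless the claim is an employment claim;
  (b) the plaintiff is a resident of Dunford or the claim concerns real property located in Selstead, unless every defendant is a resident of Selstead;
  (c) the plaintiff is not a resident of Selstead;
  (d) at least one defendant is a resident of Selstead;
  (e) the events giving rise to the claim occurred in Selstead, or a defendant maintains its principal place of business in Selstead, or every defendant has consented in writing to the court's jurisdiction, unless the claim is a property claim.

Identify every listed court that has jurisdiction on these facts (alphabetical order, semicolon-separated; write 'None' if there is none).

The Dunford High Bench:
  (a) Beck Iyer resides in Dunford, so this disjunct is met. But the carve-out bites: the property lies in Dunford. Fails.
  (b) The claim is a property claim, not a contract claim. Condition met.
  (c) The property lies in Dunford, which satisfies one of the alternatives. Condition met.
  (d) The amount in controversy is 43,500 dollars, within the 50,000 dollars ceiling, so one alternative holds. Condition met.
  → The court lacks jurisdiction.
The Selstead District Court:
  (a) The amount in controversy is USD 43,500, within the USD 75,000 ceiling, which satisfies one of the alternatives. Condition met.
  (b) The plaintiff resides in Dunford — that alternative is enough. Satisfied.
  (c) The plaintiff resides in Dunford, which is not Selstead. Satisfied.
  (d) No defendant resides in Selstead (they reside in Varfield, Ashley). Condition not met.
  (e) The operative events occurred in Dunford, not Selstead; the corporate defendant(s) have their principal place of business in Varfield, not Selstead; no such written consent has been filed — none of the alternatives is met. But the claim is a property claim, and the 'unless' clause therefore excuses the requirement. Satisfied.
  → Not every requirement is met — no jurisdiction.

None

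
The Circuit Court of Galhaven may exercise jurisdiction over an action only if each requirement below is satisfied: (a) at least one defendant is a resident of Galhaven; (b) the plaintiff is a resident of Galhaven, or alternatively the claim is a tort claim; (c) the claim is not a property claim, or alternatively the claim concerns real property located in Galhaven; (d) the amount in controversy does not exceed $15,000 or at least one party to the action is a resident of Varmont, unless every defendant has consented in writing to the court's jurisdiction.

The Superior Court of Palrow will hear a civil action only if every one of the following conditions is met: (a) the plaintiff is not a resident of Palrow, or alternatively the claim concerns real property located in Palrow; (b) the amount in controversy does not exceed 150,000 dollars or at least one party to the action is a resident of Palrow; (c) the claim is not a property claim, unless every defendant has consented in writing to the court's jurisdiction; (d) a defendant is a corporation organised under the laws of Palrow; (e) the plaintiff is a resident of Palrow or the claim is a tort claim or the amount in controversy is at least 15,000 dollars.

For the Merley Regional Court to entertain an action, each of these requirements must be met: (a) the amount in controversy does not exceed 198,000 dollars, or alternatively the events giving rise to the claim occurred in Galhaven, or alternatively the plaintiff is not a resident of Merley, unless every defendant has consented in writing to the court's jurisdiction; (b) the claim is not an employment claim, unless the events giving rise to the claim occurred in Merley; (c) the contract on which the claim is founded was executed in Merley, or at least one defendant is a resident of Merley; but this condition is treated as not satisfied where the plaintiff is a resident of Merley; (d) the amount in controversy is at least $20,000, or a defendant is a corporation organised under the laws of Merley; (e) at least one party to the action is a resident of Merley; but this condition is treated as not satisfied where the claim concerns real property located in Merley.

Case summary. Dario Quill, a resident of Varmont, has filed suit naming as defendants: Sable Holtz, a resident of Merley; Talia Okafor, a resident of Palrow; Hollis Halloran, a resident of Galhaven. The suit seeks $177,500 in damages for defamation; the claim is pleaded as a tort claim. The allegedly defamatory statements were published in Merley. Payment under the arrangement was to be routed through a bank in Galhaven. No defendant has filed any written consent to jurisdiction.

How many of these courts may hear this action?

2

The Circuit Court of Galhaven:
  (a) Hollis Halloran resides in Galhaven. Satisfied.
  (b) The claim is a tort claim, which satisfies one of the alternatives. Satisfied.
  (c) The claim is a tort claim, not a property claim — that alternative is enough. Condition met.
  (d) Dario Quill resides in Varmont — that alternative is enough. Condition met.
  → Jurisdiction lies.
The Superior Court of Palrow:
  (a) The plaintiff resides in Varmont, which is not Palrow, so one alternative holds. Met.
  (b) Talia Okafor resides in Palrow — that alternative is enough. Satisfied.
  (c) The claim is a tort claim, not a property claim. Met.
  (d) No defendant is a corporation. Not met.
  (e) The claim is a tort claim, which satisfies one of the alternatives. Satisfied.
  → No jurisdiction.
The Merley Regional Court:
  (a) The amount in controversy is $177,500, within the USD 198,000 ceiling, which satisfies one of the alternatives. Satisfied.
  (b) The claim is a tort claim, not an employment claim. Condition met.
  (c) Sable Holtz resides in Merley — that alternative is enough. The exception is not triggered, since the plaintiff resides in Varmont, not Merley. Condition met.
  (d) The amount in controversy is 177,500 dollars, which meets the 20,000 dollars floor — that alternative is enough. Satisfied.
  (e) Sable Holtz resides in Merley. And the carve-out is inapplicable — the claim does not concern real property. Met.
  → All conditions met; jurisdiction exists.
Courts with jurisdiction: the Circuit Court of Galhaven, the Merley Regional Court — 2 in total.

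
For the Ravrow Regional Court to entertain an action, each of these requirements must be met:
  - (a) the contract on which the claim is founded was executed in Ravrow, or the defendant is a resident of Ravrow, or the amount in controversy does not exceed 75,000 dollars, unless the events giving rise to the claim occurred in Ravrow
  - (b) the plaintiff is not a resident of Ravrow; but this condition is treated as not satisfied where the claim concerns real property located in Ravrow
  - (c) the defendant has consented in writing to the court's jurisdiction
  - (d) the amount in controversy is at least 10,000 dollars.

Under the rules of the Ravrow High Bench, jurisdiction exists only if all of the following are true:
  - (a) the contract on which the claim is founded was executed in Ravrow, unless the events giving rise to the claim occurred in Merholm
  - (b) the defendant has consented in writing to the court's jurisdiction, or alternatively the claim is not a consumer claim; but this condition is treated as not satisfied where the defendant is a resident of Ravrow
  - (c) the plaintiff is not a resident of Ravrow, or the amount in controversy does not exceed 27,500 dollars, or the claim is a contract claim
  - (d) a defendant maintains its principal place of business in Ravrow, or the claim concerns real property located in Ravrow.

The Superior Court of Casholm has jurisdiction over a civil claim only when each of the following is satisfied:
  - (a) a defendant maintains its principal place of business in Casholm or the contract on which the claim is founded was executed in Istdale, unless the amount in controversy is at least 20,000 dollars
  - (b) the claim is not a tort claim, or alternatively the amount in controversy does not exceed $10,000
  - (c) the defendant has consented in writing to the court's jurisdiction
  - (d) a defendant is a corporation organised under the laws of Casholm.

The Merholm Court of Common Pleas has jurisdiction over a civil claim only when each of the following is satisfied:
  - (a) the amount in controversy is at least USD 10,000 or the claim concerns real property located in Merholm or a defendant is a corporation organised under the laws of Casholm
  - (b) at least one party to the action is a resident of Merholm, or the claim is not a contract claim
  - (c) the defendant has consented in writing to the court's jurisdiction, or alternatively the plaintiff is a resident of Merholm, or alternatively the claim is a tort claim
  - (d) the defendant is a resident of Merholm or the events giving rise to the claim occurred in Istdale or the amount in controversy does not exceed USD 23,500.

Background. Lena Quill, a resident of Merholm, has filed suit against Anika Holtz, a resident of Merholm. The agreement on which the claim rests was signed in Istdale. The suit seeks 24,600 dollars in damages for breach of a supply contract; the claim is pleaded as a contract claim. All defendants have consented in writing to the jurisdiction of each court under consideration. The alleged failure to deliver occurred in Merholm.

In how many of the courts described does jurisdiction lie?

The Ravrow Regional Court:
  (a) The amount in controversy is $24,600, within the $75,000 ceiling, so this disjunct is met. Condition met.
  (b) The plaintiff resides in Merholm, which is not Ravrow. And the carve-out is inapplicable — the claim does not concern real property. Condition met.
  (c) Every defendant has filed written consent. Met.
  (d) The amount in controversy is $24,600, which meets the 10,000 dollars floor. Met.
  → The court has jurisdiction.
The Ravrow High Bench:
  (a) The contract was executed in Istdale, not Ravrow. However, the operative events occurred in Merholm, so the 'unless' proviso supplies this condition. Satisfied.
  (b) Every defendant has filed written consent — that alternative is enough. The carve-out does not apply: the defendant resides in Merholm, not Ravrow. Met.
  (c) The plaintiff resides in Merholm, which is not Ravrow, so this disjunct is met. Condition met.
  (d) No defendant is a corporation; the claim does not concern real property — none of the alternatives is met. Not met.
  → At least one condition fails; no jurisdiction.
The Superior Court of Casholm:
  (a) The contract was executed in Istdale, so one alternative holds. Condition met.
  (b) The claim is a contract claim, not a tort claim, so one alternative holds. Condition met.
  (c) Every defendant has filed written consent. Satisfied.
  (d) No defendant is a corporation. Fails.
  → At least one condition fails; no jurisdiction.
The Merholm Court of Common Pleas:
  (a) The amount in controversy is $24,600, which meets the 10,000 dollars floor, so this disjunct is met. Condition met.
  (b) Lena Quill resides in Merholm, which satisfies one of the alternatives. Met.
  (c) Every defendant has filed written consent — that alternative is enough. Met.
  (d) The defendant resides in Merholm, which satisfies one of the alternatives. Satisfied.
  → Jurisdiction lies.
Courts with jurisdiction: the Ravrow Regional Court, the Merholm Court of Common Pleas — 2 in total.

2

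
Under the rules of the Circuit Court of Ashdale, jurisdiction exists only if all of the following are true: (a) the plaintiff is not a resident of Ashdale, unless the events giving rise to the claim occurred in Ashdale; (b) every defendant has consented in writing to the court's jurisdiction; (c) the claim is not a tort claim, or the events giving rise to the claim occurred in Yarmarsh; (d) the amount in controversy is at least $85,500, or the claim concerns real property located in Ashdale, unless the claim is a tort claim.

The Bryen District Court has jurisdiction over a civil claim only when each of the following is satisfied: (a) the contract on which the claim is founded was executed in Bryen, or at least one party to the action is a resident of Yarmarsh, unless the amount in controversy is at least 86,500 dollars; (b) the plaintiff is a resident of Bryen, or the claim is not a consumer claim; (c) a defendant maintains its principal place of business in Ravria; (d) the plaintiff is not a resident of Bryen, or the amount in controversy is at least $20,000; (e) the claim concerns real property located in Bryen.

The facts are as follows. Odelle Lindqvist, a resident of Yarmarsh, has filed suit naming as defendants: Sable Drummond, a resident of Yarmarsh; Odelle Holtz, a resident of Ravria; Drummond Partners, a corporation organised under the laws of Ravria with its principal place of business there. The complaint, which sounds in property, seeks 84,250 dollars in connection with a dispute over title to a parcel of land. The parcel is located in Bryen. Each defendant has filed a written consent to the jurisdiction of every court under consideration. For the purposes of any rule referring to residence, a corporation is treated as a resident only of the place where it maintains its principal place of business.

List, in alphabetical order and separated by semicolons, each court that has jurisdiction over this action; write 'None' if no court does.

the Bryen District Court

The Circuit Court of Ashdale:
  (a) The plaintiff resides in Yarmarsh, which is not Ashdale. Met.
  (b) Every defendant has filed written consent. Satisfied.
  (c) The claim is a property claim, not a tort claim — that alternative is enough. Satisfied.
  (d) The amount in controversy is 84,250 dollars, below the 85,500 dollars floor; the property lies in Bryen, not Ashdale — every alternative fails. The proviso offers no rescue either, since the claim is a property claim, not a tort claim. Condition not met.
  → No jurisdiction.
The Bryen District Court:
  (a) Odelle Lindqvist resides in Yarmarsh, so this disjunct is met. Met.
  (b) The claim is a property claim, not a consumer claim — that alternative is enough. Satisfied.
  (c) Drummond Partners has its principal place of business in Ravria. Satisfied.
  (d) The plaintiff resides in Yarmarsh, which is not Bryen, which satisfies one of the alternatives. Met.
  (e) The property lies in Bryen. Satisfied.
  → Every requirement is satisfied — jurisdiction.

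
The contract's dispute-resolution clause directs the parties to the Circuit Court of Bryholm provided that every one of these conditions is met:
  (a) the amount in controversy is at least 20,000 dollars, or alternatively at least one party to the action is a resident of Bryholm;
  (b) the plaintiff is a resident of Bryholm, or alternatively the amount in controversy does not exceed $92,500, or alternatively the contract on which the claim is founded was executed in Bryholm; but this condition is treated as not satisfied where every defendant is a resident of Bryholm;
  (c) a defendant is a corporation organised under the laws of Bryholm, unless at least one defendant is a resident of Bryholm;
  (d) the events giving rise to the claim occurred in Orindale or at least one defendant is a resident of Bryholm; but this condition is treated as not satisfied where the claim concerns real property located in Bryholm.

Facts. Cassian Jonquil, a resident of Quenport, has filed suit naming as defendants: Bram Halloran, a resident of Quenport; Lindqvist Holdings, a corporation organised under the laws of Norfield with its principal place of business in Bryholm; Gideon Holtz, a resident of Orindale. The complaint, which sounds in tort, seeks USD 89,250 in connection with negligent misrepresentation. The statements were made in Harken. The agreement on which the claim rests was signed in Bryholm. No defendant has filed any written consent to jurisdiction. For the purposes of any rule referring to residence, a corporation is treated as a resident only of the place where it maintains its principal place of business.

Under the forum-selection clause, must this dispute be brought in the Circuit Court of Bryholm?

Yes

The Circuit Court of Bryholm:
  (a) The amount in controversy is USD 89,250, which meets the 20,000 dollars floor — that alternative is enough. Satisfied.
  (b) The amount in controversy is $89,250, within the $92,500 ceiling, so this disjunct is met. The exception is not triggered, since the defendants reside as follows — Bram Halloran in Quenport, Lindqvist Holdings in Bryholm, Gideon Holtz in Orindale — not all in Bryholm. Met.
  (c) The corporate defendant(s) are organised in Norfield, not Bryholm. But Lindqvist Holdings resides in Bryholm, and the 'unless' clause therefore excuses the requirement. Condition met.
  (d) Lindqvist Holdings resides in Bryholm, so one alternative holds. And the carve-out is inapplicable — the claim does not concern real property. Met.
  → Forum clause is triggered.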